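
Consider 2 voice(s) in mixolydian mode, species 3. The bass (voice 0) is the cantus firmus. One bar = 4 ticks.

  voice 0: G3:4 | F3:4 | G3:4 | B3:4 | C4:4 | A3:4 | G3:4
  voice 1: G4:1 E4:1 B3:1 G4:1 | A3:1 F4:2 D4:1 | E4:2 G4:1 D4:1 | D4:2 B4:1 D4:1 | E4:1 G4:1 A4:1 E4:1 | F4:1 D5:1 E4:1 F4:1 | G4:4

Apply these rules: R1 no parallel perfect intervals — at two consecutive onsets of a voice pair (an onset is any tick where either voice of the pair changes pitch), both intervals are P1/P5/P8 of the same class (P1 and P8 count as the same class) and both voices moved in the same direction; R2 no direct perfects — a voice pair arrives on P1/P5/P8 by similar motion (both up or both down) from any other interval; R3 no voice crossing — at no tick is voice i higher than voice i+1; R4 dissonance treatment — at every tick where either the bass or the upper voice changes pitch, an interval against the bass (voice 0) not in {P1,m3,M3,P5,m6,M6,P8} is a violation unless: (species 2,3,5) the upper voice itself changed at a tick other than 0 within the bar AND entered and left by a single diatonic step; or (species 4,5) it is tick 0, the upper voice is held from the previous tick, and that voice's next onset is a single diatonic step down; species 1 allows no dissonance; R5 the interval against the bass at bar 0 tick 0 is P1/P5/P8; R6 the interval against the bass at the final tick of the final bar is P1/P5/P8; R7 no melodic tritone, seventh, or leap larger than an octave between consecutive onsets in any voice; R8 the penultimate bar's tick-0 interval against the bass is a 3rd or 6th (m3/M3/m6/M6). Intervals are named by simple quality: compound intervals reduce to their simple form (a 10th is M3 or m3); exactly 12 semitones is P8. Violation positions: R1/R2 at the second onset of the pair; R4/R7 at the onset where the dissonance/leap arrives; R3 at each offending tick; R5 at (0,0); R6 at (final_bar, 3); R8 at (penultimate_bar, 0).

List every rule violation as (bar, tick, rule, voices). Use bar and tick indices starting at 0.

(1, 0, R7, (1,))
(5, 1, R4, (0, 1))
(5, 2, R7, (1,))

bar 0: v0=G3 v1=G4 downbeat P8
bar 1: v0=F3 v1=A3 downbeat M3
bar 2: v0=G3 v1=E4 downbeat M6
bar 3: v0=B3 v1=D4 downbeat m3
bar 4: v0=C4 v1=E4 downbeat M3
bar 5: v0=A3 v1=F4 downbeat m6
bar 6: v0=G3 v1=G4 downbeat P8
  -> R7 @ bar 1 tick 0 v(1,): G4->A3 leap 10st
  -> R4 @ bar 5 tick 1 v(0, 1): A3/D5 P4 untreated
  -> R7 @ bar 5 tick 2 v(1,): D5->E4 leap 10st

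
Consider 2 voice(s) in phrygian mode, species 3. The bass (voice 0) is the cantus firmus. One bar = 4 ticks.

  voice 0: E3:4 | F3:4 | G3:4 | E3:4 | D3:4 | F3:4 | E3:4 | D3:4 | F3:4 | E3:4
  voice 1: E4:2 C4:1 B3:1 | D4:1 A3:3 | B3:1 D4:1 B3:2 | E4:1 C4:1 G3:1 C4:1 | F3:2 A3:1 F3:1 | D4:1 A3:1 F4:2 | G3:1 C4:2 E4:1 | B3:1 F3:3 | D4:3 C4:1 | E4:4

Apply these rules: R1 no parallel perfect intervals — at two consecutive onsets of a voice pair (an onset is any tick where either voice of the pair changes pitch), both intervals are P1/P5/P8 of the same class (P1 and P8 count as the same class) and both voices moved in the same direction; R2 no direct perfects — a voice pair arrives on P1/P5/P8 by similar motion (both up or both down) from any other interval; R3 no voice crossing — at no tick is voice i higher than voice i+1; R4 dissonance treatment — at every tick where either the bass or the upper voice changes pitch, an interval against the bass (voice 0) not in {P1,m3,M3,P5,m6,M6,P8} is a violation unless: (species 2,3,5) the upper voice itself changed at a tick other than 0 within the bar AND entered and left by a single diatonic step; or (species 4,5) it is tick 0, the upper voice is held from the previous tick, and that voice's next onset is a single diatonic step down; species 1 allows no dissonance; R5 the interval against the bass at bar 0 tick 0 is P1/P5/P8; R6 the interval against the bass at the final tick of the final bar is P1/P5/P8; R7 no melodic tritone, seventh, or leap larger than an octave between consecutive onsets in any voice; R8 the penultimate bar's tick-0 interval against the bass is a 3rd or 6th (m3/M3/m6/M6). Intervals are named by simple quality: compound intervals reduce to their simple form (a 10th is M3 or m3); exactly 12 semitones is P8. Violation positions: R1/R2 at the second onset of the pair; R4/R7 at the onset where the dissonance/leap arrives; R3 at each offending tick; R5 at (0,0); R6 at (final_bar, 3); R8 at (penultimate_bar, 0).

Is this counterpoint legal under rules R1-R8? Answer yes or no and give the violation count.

No (2 violations)

bar 0: v0=E3 v1=E4 (P8)
bar 1: v0=F3 v1=D4 (M6)
bar 2: v0=G3 v1=B3 (M3)
bar 3: v0=E3 v1=E4 (P8)
bar 4: v0=D3 v1=F3 (m3)
bar 5: v0=F3 v1=D4 (M6)
bar 6: v0=E3 v1=G3 (m3)
bar 7: v0=D3 v1=B3 (M6)
bar 8: v0=F3 v1=D4 (M6)
bar 9: v0=E3 v1=E4 (P8)
  R7 @ bar6.0: F4->G3 leap 10st
  R7 @ bar7.1: B3->F3 leap 6st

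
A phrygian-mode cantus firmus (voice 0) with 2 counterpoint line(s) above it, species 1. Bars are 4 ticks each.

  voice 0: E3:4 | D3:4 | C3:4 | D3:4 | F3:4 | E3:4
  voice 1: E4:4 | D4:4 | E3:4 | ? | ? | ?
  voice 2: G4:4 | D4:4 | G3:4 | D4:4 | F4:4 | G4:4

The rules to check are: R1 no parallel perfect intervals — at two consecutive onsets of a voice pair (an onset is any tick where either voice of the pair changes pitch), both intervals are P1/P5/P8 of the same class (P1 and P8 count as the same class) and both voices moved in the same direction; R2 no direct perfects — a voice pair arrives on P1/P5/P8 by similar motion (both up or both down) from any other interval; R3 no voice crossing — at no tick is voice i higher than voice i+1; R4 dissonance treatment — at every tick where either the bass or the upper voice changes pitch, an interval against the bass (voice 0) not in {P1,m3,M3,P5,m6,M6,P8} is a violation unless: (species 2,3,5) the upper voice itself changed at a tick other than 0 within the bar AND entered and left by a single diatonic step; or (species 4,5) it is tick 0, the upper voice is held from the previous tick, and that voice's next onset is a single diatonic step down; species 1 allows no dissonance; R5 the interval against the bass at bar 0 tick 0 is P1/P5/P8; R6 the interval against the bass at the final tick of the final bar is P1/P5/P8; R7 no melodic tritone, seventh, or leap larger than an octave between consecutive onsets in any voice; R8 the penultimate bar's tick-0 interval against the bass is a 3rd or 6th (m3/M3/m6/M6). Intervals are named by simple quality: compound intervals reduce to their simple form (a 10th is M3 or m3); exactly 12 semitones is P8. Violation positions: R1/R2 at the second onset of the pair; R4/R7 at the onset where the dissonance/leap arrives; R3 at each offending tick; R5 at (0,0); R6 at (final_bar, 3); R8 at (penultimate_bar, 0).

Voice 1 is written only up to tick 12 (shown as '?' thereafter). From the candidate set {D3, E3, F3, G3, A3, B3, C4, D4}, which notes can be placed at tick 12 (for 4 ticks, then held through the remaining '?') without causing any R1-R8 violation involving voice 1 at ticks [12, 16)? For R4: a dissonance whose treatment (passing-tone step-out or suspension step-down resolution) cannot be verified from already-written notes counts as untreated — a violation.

D3: legal
E3: violates R4
F3: legal
G3: violates R2,R4
A3: violates R2
B3: legal
C4: violates R4
D4: violates R2,R7

{B3, D3, F3}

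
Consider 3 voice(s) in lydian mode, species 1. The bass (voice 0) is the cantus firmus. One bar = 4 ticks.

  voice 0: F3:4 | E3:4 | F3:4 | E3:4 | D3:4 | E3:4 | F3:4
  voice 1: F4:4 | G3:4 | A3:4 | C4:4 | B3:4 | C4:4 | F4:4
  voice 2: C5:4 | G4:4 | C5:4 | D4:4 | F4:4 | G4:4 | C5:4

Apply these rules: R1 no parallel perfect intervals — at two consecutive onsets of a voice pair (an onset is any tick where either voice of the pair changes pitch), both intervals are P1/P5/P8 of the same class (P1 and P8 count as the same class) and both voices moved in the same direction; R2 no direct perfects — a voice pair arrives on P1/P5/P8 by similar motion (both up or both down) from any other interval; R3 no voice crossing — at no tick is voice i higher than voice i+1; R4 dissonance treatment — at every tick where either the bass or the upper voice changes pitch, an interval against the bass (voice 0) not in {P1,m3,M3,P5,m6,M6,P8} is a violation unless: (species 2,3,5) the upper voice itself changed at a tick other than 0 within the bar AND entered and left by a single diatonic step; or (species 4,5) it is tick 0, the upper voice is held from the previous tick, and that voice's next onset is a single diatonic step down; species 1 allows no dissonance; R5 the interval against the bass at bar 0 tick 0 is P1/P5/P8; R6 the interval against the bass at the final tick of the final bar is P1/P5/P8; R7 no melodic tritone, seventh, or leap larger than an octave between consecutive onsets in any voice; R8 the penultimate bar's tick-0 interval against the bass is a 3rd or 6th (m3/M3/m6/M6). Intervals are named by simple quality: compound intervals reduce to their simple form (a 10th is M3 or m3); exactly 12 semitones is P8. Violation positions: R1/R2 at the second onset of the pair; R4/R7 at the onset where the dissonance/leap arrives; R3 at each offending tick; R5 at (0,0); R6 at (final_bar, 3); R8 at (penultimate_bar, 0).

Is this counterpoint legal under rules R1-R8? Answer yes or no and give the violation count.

bar 0: v0=F3 v1=F4 v2=C5 (P5)
bar 1: v0=E3 v1=G3 v2=G4 (m3)
bar 2: v0=F3 v1=A3 v2=C5 (P5)
bar 3: v0=E3 v1=C4 v2=D4 (m7)
bar 4: v0=D3 v1=B3 v2=F4 (m3)
bar 5: v0=E3 v1=C4 v2=G4 (m3)
bar 6: v0=F3 v1=F4 v2=C5 (P5)
  R2 @ bar1.0: F4/C5 P5 -> G3/G4 P8 similar
  R7 @ bar1.0: F4->G3 leap 10st
  R2 @ bar2.0: E3/G4 m3 -> F3/C5 P5 similar
  R4 @ bar3.0: E3/D4 m7 untreated
  R7 @ bar3.0: C5->D4 leap 10st
  R2 @ bar5.0: B3/F4 TT -> C4/G4 P5 similar
  R1 @ bar6.0: C4/G4 P5 -> F4/C5 P5 similar
  R2 @ bar6.0: E3/C4 m6 -> F3/F4 P8 similar
  R2 @ bar6.0: E3/G4 m3 -> F3/C5 P5 similar

No (9 violations)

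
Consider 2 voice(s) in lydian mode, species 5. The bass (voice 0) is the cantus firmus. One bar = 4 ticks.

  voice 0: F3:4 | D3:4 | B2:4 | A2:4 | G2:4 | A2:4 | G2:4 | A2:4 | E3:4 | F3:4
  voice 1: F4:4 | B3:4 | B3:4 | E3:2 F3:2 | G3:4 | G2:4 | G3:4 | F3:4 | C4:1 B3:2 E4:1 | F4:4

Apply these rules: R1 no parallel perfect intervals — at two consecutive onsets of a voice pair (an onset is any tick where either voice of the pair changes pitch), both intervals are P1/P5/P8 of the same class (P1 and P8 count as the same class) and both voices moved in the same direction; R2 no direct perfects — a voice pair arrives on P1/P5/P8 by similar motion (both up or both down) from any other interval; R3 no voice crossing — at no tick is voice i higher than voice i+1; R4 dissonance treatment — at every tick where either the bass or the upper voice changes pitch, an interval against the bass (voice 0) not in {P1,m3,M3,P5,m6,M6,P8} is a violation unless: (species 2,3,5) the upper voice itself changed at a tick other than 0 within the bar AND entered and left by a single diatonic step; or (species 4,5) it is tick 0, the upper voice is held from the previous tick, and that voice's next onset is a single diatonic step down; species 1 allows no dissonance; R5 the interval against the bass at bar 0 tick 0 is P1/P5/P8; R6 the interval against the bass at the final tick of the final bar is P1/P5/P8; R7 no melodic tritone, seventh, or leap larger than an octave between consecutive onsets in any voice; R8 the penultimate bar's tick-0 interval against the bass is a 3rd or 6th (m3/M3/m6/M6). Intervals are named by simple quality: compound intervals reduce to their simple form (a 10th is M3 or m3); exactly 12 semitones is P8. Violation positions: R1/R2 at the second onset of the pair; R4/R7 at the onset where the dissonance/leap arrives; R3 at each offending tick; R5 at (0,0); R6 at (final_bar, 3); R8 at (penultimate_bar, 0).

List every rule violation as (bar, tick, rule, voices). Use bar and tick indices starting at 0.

(1, 0, R7, (1,))
(3, 0, R2, (0, 1))
(5, 0, R3, (0, 1))
(5, 0, R4, (0, 1))
(5, 1, R3, (0, 1))
(5, 2, R3, (0, 1))
(5, 3, R3, (0, 1))
(9, 0, R1, (0, 1))

bar 0: v0=F3 v1=F4 downbeat P8
bar 1: v0=D3 v1=B3 downbeat M6
bar 2: v0=B2 v1=B3 downbeat P8
bar 3: v0=A2 v1=E3 downbeat P5
bar 4: v0=G2 v1=G3 downbeat P8
bar 5: v0=A2 v1=G2 downbeat M2
bar 6: v0=G2 v1=G3 downbeat P8
bar 7: v0=A2 v1=F3 downbeat m6
bar 8: v0=E3 v1=C4 downbeat m6
bar 9: v0=F3 v1=F4 downbeat P8
  -> R7 @ bar 1 tick 0 v(1,): F4->B3 leap 6st
  -> R2 @ bar 3 tick 0 v(0, 1): B2/B3 P8 -> A2/E3 P5 similar
  -> R3 @ bar 5 tick 0 v(0, 1): A2 above G2
  -> R4 @ bar 5 tick 0 v(0, 1): A2/G2 M2 untreated
  -> R3 @ bar 5 tick 1 v(0, 1): A2 above G2
  -> R3 @ bar 5 tick 2 v(0, 1): A2 above G2
  -> R3 @ bar 5 tick 3 v(0, 1): A2 above G2
  -> R1 @ bar 9 tick 0 v(0, 1): E3/E4 P8 -> F3/F4 P8 similar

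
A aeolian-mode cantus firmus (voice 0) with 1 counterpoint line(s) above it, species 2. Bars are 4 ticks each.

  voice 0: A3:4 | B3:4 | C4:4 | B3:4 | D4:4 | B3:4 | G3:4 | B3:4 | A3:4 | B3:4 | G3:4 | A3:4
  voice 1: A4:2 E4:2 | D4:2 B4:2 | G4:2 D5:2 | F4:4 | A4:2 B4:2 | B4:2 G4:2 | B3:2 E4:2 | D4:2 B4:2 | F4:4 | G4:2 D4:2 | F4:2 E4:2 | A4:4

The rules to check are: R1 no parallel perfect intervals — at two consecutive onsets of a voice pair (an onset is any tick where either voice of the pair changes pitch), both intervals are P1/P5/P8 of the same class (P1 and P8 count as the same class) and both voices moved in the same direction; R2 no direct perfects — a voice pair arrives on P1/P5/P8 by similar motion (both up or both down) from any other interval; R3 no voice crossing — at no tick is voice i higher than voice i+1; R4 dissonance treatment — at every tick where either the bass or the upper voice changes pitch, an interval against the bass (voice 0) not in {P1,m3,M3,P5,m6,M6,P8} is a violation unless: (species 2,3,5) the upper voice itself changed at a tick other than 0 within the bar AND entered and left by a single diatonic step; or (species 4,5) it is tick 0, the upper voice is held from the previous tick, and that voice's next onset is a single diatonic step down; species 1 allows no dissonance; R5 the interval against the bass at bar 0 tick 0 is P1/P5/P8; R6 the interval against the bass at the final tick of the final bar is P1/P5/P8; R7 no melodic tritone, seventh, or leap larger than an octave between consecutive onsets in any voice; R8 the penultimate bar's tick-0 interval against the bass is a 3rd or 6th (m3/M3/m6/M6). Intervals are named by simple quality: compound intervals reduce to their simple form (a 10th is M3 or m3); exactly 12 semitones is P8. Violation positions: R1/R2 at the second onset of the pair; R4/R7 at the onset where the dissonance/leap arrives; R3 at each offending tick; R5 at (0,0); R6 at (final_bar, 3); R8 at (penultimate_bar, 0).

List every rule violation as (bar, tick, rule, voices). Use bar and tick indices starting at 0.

(2, 2, R4, (0, 1))
(3, 0, R4, (0, 1))
(4, 0, R2, (0, 1))
(8, 0, R7, (1,))
(10, 0, R4, (0, 1))
(10, 0, R8, (0, 1))
(11, 0, R2, (0, 1))

bar 0: v0=A3 v1=A4 downbeat P8
bar 1: v0=B3 v1=D4 downbeat m3
bar 2: v0=C4 v1=G4 downbeat P5
bar 3: v0=B3 v1=F4 downbeat TT
bar 4: v0=D4 v1=A4 downbeat P5
bar 5: v0=B3 v1=B4 downbeat P8
bar 6: v0=G3 v1=B3 downbeat M3
bar 7: v0=B3 v1=D4 downbeat m3
bar 8: v0=A3 v1=F4 downbeat m6
bar 9: v0=B3 v1=G4 downbeat m6
bar 10: v0=G3 v1=F4 downbeat m7
bar 11: v0=A3 v1=A4 downbeat P8
  -> R4 @ bar 2 tick 2 v(0, 1): C4/D5 M2 untreated
  -> R4 @ bar 3 tick 0 v(0, 1): B3/F4 TT untreated
  -> R2 @ bar 4 tick 0 v(0, 1): B3/F4 TT -> D4/A4 P5 similar
  -> R7 @ bar 8 tick 0 v(1,): B4->F4 leap 6st
  -> R4 @ bar 10 tick 0 v(0, 1): G3/F4 m7 untreated
  -> R8 @ bar 10 tick 0 v(0, 1): penult m7 not 3rd/6th
  -> R2 @ bar 11 tick 0 v(0, 1): G3/E4 M6 -> A3/A4 P8 similar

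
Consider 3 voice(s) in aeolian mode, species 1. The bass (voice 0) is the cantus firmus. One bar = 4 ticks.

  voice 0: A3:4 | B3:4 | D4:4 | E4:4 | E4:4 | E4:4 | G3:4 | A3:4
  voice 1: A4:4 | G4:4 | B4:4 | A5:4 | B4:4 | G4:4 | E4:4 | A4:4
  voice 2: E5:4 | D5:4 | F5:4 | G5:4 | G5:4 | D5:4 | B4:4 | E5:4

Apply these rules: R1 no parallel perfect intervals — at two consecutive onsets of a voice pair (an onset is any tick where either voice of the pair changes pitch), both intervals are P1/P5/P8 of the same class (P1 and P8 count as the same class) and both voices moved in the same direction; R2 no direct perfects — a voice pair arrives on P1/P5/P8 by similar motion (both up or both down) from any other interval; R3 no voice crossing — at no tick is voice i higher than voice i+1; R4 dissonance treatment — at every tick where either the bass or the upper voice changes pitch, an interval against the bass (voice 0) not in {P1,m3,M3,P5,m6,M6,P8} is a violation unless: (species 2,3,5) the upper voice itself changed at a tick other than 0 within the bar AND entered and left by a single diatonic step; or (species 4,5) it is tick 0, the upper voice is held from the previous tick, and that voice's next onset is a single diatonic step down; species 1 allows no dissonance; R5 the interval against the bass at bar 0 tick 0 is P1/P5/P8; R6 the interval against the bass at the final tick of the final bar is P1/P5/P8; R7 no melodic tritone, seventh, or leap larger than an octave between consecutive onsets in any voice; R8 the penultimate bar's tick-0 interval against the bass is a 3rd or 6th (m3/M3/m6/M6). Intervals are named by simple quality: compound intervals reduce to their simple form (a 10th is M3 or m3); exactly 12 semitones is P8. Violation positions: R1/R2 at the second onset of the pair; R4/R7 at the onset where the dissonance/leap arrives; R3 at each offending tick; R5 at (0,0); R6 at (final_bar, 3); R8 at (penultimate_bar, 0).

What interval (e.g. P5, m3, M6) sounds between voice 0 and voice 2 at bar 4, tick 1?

m3

voice 0=E4 voice 2=G5 -> m3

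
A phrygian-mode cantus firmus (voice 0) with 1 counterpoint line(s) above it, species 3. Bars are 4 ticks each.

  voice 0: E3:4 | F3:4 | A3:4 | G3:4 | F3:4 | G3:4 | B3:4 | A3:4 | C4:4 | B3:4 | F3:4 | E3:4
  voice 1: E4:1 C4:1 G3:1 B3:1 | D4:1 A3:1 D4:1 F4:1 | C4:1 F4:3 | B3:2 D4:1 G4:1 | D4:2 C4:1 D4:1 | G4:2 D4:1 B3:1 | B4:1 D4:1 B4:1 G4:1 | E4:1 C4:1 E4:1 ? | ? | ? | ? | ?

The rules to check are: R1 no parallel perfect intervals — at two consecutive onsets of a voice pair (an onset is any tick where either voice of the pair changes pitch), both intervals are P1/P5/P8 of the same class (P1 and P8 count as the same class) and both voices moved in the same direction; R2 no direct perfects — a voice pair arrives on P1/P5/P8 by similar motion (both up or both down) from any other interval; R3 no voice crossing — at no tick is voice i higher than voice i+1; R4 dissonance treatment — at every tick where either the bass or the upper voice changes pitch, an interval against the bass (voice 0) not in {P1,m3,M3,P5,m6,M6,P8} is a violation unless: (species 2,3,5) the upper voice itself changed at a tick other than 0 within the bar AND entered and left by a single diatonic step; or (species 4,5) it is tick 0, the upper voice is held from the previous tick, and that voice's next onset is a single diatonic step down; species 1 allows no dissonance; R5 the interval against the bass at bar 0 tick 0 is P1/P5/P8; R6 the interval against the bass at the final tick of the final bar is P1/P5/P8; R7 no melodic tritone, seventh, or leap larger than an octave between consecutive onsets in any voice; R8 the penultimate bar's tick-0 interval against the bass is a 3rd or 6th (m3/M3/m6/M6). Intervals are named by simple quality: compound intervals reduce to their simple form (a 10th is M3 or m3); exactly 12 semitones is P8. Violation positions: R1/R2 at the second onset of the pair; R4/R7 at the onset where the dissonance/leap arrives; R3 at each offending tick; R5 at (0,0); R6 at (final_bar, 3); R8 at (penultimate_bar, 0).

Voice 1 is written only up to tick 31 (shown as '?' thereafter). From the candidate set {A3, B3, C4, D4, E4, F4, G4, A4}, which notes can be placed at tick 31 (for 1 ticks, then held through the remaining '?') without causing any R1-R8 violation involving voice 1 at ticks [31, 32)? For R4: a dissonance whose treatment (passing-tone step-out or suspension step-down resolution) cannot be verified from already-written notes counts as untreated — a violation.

{A3, A4, C4, E4, F4}

A3: legal
B3: violates R4
C4: legal
D4: violates R4
E4: legal
F4: legal
G4: violates R4
A4: legal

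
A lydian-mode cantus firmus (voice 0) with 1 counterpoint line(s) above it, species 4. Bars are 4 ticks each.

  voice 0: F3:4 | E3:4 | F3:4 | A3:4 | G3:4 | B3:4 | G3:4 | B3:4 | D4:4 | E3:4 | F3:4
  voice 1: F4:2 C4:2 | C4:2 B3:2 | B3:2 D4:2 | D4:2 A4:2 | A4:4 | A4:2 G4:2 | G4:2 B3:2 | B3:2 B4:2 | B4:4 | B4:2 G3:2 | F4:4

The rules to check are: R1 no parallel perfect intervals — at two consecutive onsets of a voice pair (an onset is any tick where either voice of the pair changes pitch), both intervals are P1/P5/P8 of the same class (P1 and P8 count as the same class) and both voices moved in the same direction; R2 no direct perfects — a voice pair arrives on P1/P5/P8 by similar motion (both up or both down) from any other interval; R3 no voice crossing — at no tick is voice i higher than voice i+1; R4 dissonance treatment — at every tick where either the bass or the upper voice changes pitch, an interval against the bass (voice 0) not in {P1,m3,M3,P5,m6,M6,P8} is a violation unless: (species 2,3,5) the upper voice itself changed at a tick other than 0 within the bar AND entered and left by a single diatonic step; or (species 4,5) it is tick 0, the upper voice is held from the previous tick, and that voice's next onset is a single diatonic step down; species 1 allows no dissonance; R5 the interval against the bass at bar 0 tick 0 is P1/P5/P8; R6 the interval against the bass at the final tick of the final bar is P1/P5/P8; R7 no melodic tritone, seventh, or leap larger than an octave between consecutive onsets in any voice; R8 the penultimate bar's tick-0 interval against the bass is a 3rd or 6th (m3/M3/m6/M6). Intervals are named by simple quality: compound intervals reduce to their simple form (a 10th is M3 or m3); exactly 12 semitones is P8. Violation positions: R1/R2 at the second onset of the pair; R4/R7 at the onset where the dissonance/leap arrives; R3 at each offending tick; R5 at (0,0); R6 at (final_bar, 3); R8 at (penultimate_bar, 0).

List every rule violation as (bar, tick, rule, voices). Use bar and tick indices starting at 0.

bar 0: v0=F3 v1=F4 downbeat P8
bar 1: v0=E3 v1=C4 downbeat m6
bar 2: v0=F3 v1=B3 downbeat TT
bar 3: v0=A3 v1=D4 downbeat P4
bar 4: v0=G3 v1=A4 downbeat M2
bar 5: v0=B3 v1=A4 downbeat m7
bar 6: v0=G3 v1=G4 downbeat P8
bar 7: v0=B3 v1=B3 downbeat P1
bar 8: v0=D4 v1=B4 downbeat M6
bar 9: v0=E3 v1=B4 downbeat P5
bar 10: v0=F3 v1=F4 downbeat P8
  -> R4 @ bar 2 tick 0 v(0, 1): F3/B3 TT untreated
  -> R4 @ bar 3 tick 0 v(0, 1): A3/D4 P4 untreated
  -> R7 @ bar 9 tick 0 v(0,): D4->E3 leap 10st
  -> R8 @ bar 9 tick 0 v(0, 1): penult P5 not 3rd/6th
  -> R7 @ bar 9 tick 2 v(1,): B4->G3 leap 16st
  -> R2 @ bar 10 tick 0 v(0, 1): E3/G3 m3 -> F3/F4 P8 similar
  -> R7 @ bar 10 tick 0 v(1,): G3->F4 leap 10st

(2, 0, R4, (0, 1))
(3, 0, R4, (0, 1))
(9, 0, R7, (0,))
(9, 0, R8, (0, 1))
(9, 2, R7, (1,))
(10, 0, R2, (0, 1))
(10, 0, R7, (1,))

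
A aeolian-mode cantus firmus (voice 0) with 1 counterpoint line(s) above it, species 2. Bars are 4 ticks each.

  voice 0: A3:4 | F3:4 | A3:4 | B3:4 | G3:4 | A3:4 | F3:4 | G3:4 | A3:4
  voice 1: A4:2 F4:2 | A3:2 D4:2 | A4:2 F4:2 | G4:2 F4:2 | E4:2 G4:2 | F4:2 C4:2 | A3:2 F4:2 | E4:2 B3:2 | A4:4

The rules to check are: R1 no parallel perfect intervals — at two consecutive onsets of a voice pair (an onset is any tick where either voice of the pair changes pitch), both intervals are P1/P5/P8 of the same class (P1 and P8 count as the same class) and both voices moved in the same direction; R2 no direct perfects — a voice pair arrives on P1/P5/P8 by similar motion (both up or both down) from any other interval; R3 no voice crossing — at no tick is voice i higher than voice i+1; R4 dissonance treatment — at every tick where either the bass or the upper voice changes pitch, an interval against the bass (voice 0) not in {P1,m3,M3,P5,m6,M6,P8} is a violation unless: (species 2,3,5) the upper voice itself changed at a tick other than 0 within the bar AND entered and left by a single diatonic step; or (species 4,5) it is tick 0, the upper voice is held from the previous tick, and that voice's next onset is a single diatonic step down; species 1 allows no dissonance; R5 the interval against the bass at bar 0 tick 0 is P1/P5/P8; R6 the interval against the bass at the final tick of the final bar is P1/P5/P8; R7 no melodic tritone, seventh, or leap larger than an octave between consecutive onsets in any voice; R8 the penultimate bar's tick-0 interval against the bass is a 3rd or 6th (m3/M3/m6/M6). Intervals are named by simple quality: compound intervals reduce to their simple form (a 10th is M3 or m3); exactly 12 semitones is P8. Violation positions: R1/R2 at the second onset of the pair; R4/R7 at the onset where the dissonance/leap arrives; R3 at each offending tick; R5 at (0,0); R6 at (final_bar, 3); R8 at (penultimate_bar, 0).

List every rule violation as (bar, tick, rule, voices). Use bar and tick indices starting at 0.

bar 0: v0=A3 v1=A4 downbeat P8
bar 1: v0=F3 v1=A3 downbeat M3
bar 2: v0=A3 v1=A4 downbeat P8
bar 3: v0=B3 v1=G4 downbeat m6
bar 4: v0=G3 v1=E4 downbeat M6
bar 5: v0=A3 v1=F4 downbeat m6
bar 6: v0=F3 v1=A3 downbeat M3
bar 7: v0=G3 v1=E4 downbeat M6
bar 8: v0=A3 v1=A4 downbeat P8
  -> R2 @ bar 2 tick 0 v(0, 1): F3/D4 M6 -> A3/A4 P8 similar
  -> R2 @ bar 8 tick 0 v(0, 1): G3/B3 M3 -> A3/A4 P8 similar
  -> R7 @ bar 8 tick 0 v(1,): B3->A4 leap 10st

(2, 0, R2, (0, 1))
(8, 0, R2, (0, 1))
(8, 0, R7, (1,))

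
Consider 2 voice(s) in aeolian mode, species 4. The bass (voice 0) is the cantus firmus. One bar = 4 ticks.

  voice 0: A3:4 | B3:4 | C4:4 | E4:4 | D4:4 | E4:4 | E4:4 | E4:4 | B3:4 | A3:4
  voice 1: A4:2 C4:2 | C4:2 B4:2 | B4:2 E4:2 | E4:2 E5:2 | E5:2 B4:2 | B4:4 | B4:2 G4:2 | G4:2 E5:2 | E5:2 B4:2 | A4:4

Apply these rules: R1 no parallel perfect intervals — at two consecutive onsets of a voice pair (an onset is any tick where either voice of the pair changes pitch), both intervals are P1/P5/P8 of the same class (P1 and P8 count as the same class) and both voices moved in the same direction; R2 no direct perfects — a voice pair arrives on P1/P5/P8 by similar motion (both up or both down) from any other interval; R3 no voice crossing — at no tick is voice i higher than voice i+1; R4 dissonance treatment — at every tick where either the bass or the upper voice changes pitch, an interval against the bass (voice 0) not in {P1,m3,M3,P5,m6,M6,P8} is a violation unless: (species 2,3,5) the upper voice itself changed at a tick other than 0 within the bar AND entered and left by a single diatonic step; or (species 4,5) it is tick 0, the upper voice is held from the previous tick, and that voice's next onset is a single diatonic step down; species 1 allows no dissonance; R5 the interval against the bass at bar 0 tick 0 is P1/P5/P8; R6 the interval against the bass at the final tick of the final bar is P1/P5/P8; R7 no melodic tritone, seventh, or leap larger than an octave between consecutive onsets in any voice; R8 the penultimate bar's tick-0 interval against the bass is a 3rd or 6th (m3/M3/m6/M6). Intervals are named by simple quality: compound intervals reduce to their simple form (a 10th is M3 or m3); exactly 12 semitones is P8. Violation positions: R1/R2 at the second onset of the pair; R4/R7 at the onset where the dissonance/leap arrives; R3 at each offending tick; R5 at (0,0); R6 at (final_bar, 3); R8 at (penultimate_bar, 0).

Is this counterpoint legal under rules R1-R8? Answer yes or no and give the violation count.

No (7 violations)

bar 0: v0=A3 v1=A4 (P8)
bar 1: v0=B3 v1=C4 (m2)
bar 2: v0=C4 v1=B4 (M7)
bar 3: v0=E4 v1=E4 (P1)
bar 4: v0=D4 v1=E5 (M2)
bar 5: v0=E4 v1=B4 (P5)
bar 6: v0=E4 v1=B4 (P5)
bar 7: v0=E4 v1=G4 (m3)
bar 8: v0=B3 v1=E5 (P4)
bar 9: v0=A3 v1=A4 (P8)
  R4 @ bar1.0: B3/C4 m2 untreated
  R7 @ bar1.2: C4->B4 leap 11st
  R4 @ bar2.0: C4/B4 M7 untreated
  R4 @ bar4.0: D4/E5 M2 untreated
  R4 @ bar8.0: B3/E5 P4 untreated
  R8 @ bar8.0: penult P4 not 3rd/6th
  R1 @ bar9.0: B3/B4 P8 -> A3/A4 P8 similar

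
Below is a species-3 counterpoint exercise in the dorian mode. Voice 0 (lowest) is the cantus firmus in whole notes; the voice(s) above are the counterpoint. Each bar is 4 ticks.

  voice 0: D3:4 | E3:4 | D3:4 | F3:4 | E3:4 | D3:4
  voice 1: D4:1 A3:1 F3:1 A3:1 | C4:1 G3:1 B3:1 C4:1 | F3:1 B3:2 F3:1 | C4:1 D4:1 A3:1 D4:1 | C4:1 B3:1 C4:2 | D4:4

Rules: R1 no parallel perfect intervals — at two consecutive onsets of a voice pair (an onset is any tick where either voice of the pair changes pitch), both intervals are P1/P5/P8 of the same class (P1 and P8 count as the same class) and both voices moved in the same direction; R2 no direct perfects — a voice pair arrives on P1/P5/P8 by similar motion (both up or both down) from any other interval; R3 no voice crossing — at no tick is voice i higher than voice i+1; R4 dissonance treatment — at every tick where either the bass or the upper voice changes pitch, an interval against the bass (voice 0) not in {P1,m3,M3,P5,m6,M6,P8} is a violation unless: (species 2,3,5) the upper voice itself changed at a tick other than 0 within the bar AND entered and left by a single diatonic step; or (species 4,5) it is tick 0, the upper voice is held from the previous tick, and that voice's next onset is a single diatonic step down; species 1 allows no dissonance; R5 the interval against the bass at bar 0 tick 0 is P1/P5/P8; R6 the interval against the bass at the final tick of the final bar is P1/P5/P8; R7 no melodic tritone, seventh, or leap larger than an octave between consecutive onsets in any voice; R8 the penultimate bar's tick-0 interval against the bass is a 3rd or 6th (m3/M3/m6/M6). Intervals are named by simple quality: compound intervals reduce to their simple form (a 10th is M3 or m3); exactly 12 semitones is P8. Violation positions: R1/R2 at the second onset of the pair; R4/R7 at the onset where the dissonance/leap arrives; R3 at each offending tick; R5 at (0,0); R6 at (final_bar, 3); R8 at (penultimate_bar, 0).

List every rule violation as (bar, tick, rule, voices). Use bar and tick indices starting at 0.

bar 0: v0=D3 v1=D4 downbeat P8
bar 1: v0=E3 v1=C4 downbeat m6
bar 2: v0=D3 v1=F3 downbeat m3
bar 3: v0=F3 v1=C4 downbeat P5
bar 4: v0=E3 v1=C4 downbeat m6
bar 5: v0=D3 v1=D4 downbeat P8
  -> R7 @ bar 2 tick 1 v(1,): F3->B3 leap 6st
  -> R7 @ bar 2 tick 3 v(1,): B3->F3 leap 6st
  -> R2 @ bar 3 tick 0 v(0, 1): D3/F3 m3 -> F3/C4 P5 similar

(2, 1, R7, (1,))
(2, 3, R7, (1,))
(3, 0, R2, (0, 1))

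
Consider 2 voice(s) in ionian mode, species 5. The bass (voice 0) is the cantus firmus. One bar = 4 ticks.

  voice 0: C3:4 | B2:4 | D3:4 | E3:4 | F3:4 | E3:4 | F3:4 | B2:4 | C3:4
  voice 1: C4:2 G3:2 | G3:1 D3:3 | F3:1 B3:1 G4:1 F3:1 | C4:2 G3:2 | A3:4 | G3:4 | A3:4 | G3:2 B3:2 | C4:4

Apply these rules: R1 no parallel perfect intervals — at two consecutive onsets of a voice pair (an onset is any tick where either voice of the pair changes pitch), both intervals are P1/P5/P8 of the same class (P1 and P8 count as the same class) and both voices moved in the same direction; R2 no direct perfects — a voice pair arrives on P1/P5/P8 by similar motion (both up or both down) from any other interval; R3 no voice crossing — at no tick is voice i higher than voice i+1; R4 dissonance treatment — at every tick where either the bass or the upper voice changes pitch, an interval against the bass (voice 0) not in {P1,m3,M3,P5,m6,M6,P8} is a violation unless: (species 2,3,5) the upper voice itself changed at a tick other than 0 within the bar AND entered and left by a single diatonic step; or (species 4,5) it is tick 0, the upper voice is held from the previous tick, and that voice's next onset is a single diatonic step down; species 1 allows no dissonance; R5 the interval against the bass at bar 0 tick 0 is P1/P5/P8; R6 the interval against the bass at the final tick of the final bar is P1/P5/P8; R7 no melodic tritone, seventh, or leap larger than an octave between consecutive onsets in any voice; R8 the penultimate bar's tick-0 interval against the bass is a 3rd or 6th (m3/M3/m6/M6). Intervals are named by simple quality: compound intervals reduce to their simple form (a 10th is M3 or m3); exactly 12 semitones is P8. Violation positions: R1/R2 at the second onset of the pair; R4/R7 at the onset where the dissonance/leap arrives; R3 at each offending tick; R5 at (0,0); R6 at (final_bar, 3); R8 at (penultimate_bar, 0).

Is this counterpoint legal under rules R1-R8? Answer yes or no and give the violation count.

bar 0: v0=C3 v1=C4 (P8)
bar 1: v0=B2 v1=G3 (m6)
bar 2: v0=D3 v1=F3 (m3)
bar 3: v0=E3 v1=C4 (m6)
bar 4: v0=F3 v1=A3 (M3)
bar 5: v0=E3 v1=G3 (m3)
bar 6: v0=F3 v1=A3 (M3)
bar 7: v0=B2 v1=G3 (m6)
bar 8: v0=C3 v1=C4 (P8)
  R7 @ bar2.1: F3->B3 leap 6st
  R4 @ bar2.2: D3/G4 P4 untreated
  R7 @ bar2.3: G4->F3 leap 14st
  R7 @ bar7.0: F3->B2 leap 6st
  R1 @ bar8.0: B2/B3 P8 -> C3/C4 P8 similar

No (5 violations)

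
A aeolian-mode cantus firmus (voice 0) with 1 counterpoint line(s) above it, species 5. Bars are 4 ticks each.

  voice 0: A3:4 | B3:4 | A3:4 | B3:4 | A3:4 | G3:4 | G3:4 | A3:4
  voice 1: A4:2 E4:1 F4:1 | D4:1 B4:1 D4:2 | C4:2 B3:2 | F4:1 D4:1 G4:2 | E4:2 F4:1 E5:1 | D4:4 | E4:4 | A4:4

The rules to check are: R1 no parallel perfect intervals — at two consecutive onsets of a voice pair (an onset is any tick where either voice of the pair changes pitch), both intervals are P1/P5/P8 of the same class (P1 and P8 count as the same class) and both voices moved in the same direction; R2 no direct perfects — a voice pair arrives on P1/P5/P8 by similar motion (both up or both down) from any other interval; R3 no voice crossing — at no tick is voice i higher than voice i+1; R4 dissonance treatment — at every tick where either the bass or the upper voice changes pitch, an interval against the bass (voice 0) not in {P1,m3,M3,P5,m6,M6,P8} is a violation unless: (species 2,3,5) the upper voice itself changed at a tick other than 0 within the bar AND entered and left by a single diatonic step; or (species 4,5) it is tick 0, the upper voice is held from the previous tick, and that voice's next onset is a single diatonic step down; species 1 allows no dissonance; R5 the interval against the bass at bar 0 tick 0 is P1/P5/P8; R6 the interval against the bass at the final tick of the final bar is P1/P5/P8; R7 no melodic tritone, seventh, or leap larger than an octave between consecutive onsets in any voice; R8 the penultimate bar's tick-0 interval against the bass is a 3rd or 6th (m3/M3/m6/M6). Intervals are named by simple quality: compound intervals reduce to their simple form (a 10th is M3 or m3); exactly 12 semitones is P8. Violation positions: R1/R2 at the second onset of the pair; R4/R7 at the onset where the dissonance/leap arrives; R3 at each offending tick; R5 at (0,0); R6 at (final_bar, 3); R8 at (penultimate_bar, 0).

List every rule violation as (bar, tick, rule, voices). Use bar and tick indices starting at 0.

bar 0: v0=A3 v1=A4 downbeat P8
bar 1: v0=B3 v1=D4 downbeat m3
bar 2: v0=A3 v1=C4 downbeat m3
bar 3: v0=B3 v1=F4 downbeat TT
bar 4: v0=A3 v1=E4 downbeat P5
bar 5: v0=G3 v1=D4 downbeat P5
bar 6: v0=G3 v1=E4 downbeat M6
bar 7: v0=A3 v1=A4 downbeat P8
  -> R4 @ bar 2 tick 2 v(0, 1): A3/B3 M2 untreated
  -> R4 @ bar 3 tick 0 v(0, 1): B3/F4 TT untreated
  -> R7 @ bar 3 tick 0 v(1,): B3->F4 leap 6st
  -> R2 @ bar 4 tick 0 v(0, 1): B3/G4 m6 -> A3/E4 P5 similar
  -> R7 @ bar 4 tick 3 v(1,): F4->E5 leap 11st
  -> R1 @ bar 5 tick 0 v(0, 1): A3/E5 P5 -> G3/D4 P5 similar
  -> R7 @ bar 5 tick 0 v(1,): E5->D4 leap 14st
  -> R2 @ bar 7 tick 0 v(0, 1): G3/E4 M6 -> A3/A4 P8 similar

(2, 2, R4, (0, 1))
(3, 0, R4, (0, 1))
(3, 0, R7, (1,))
(4, 0, R2, (0, 1))
(4, 3, R7, (1,))
(5, 0, R1, (0, 1))
(5, 0, R7, (1,))
(7, 0, R2, (0, 1))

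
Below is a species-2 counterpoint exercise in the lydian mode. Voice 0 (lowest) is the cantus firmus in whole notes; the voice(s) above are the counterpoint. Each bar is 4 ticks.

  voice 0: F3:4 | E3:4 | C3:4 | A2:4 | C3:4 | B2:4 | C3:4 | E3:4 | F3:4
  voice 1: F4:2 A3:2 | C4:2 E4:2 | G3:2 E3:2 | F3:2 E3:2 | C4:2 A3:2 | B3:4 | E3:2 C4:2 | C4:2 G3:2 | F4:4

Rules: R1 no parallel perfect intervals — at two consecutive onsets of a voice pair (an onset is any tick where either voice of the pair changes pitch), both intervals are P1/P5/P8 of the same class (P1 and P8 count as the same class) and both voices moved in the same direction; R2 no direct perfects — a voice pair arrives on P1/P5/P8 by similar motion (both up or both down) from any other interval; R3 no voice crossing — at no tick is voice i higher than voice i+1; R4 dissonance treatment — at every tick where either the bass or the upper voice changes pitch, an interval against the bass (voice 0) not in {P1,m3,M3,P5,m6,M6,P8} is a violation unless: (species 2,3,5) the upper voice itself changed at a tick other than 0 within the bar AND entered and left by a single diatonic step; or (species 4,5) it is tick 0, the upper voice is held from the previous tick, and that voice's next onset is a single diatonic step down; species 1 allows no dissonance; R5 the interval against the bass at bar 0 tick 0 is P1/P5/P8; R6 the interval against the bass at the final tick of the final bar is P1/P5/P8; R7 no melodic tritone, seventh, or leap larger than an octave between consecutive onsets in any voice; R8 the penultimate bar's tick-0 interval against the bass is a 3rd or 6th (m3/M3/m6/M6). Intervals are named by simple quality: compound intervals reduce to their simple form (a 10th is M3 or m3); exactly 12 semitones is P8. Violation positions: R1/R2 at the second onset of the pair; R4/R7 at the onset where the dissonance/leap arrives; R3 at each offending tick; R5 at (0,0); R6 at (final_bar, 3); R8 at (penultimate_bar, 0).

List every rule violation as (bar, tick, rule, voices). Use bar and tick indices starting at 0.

bar 0: v0=F3 v1=F4 downbeat P8
bar 1: v0=E3 v1=C4 downbeat m6
bar 2: v0=C3 v1=G3 downbeat P5
bar 3: v0=A2 v1=F3 downbeat m6
bar 4: v0=C3 v1=C4 downbeat P8
bar 5: v0=B2 v1=B3 downbeat P8
bar 6: v0=C3 v1=E3 downbeat M3
bar 7: v0=E3 v1=C4 downbeat m6
bar 8: v0=F3 v1=F4 downbeat P8
  -> R2 @ bar 2 tick 0 v(0, 1): E3/E4 P8 -> C3/G3 P5 similar
  -> R2 @ bar 4 tick 0 v(0, 1): A2/E3 P5 -> C3/C4 P8 similar
  -> R2 @ bar 8 tick 0 v(0, 1): E3/G3 m3 -> F3/F4 P8 similar
  -> R7 @ bar 8 tick 0 v(1,): G3->F4 leap 10st

(2, 0, R2, (0, 1))
(4, 0, R2, (0, 1))
(8, 0, R2, (0, 1))
(8, 0, R7, (1,))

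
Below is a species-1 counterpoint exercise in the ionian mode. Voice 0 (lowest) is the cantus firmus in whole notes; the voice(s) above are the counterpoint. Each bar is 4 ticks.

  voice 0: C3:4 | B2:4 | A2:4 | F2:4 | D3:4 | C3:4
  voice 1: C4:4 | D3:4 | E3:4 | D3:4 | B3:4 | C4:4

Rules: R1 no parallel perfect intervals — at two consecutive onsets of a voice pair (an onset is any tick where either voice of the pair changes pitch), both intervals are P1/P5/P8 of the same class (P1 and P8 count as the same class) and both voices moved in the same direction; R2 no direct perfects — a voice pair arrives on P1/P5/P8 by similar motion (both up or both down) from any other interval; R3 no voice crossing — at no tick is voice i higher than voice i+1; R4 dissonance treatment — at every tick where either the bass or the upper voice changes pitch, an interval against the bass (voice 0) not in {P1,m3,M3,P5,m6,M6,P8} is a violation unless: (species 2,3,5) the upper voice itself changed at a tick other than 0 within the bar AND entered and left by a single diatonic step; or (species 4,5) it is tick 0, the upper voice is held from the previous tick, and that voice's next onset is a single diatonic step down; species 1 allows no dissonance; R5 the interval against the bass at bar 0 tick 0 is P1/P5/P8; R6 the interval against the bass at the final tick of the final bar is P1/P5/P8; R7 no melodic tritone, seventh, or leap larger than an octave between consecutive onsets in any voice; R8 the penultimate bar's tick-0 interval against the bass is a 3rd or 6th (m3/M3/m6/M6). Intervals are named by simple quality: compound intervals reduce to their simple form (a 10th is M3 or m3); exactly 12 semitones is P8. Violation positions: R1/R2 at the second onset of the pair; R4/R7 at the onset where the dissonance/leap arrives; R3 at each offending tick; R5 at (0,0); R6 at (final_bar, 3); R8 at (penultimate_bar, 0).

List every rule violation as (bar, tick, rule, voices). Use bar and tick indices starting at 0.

(1, 0, R7, (1,))

bar 0: v0=C3 v1=C4 downbeat P8
bar 1: v0=B2 v1=D3 downbeat m3
bar 2: v0=A2 v1=E3 downbeat P5
bar 3: v0=F2 v1=D3 downbeat M6
bar 4: v0=D3 v1=B3 downbeat M6
bar 5: v0=C3 v1=C4 downbeat P8
  -> R7 @ bar 1 tick 0 v(1,): C4->D3 leap 10st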